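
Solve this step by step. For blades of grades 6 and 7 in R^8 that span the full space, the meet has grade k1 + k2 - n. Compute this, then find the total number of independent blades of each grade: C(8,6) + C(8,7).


Meet grade = grade(A) + grade(B) - n
= 6 + 7 - 8 = 5
C(8,6) = 28
C(8,7) = 8
dim_A + dim_B = 28 + 8 = 36


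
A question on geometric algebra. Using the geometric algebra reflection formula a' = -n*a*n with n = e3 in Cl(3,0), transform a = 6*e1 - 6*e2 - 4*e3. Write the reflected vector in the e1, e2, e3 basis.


Reflection formula: a' = -n*a*n, with n = e3 (unit vector, n^2 = 1).
For reflection through hyperplane perp to e3:
The component along e3 flips sign, others stay.
a = (6, -6, -4)
a' = (6, -6, 4)
a' = 6*e1 - 6*e2 + 4*e3


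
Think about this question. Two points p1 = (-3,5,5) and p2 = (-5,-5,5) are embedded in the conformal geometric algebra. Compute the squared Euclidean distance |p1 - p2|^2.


p1 - p2 = (2, 10, 0)
|p1 - p2|^2 = 2^2 + 10^2 + 0^2
= 4 + 100 + 0
= 104


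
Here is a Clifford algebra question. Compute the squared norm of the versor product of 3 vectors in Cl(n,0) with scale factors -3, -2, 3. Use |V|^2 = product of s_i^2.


Each vector v_i has |v_i|^2 = s_i^2
Squared scales: (-3)^2 = 9, (-2)^2 = 4, 3^2 = 9
|V|^2 = 9 * 4 * 9
= 324


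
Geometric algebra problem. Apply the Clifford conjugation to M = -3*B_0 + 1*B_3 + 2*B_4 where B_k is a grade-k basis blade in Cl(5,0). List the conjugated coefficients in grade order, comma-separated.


Clifford conjugate sign for grade k: (-1)^(k(k+1)/2)
Grade 0: (-1)^(0*1/2) = (-1)^0 = 1, coeff -3 -> -3
Grade 3: (-1)^(3*4/2) = (-1)^6 = 1, coeff 1 -> 1
Grade 4: (-1)^(4*5/2) = (-1)^10 = 1, coeff 2 -> 2
Conjugated coefficients: -3, 1, 2


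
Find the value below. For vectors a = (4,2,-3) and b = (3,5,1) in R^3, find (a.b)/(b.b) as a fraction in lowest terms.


Projection coefficient = (a . b) / (b . b)
a . b = 4*3 + 2*5 + (-3)*1
= 12 + 10 + (-3) = 19
b . b = 3^2 + 5^2 + 1^2
= 9 + 25 + 1 = 35
Coefficient = 19/35
In lowest terms: 19/35


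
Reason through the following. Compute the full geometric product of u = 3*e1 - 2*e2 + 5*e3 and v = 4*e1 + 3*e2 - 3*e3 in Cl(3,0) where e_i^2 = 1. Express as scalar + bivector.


In Cl(3,0): e_i^2 = 1, e_ie_j = -e_je_i for i != j.
Scalar part = u . v = 3*4 + (-2)*3 + 5*(-3)
= 12 + (-6) + (-15) = -9
e12 coeff = 3*3 - (-2)*4 = 9 - (-8) = 17
e13 coeff = 3*(-3) - 5*4 = -9 - 20 = -29
e23 coeff = (-2)*(-3) - 5*3 = 6 - 15 = -9
uv = -9 + 17*e12 - 29*e13 - 9*e23


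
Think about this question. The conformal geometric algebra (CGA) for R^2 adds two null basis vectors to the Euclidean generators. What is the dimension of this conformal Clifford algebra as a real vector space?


The conformal model of R^2 uses Cl(3,1): the 2 Euclidean generators plus two extra orthogonal generators e+ (e+^2 = +1) and e- (e-^2 = -1), from which the null vectors e0, einf are built.
Number of generators m = 2 + 2 = 4.
dim Cl(p,q) = 2^m = 2^4 = 16


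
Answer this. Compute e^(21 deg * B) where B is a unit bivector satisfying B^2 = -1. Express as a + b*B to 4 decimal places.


For a unit bivector B with B^2 = -1, the exponential series gives
e^(theta*B) = cos(theta) + sin(theta)*B (the GA analogue of Euler's formula).
theta = 21 degrees = 0.366519 rad
cos(21 deg) = 0.9336
sin(21 deg) = 0.3584
exp(theta*B) = 0.9336 + 0.3584*B


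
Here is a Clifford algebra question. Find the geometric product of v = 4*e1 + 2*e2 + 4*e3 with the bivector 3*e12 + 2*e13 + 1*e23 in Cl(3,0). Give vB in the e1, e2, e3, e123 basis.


vB has grade-1 (vector) and grade-3 (trivector) parts: vB = (v _| B) + (v ^ B).
Vector part <vB>_1:
  e1: -v2*b12 - v3*b13 = -(2)*(3) - (4)*(2) = -14
  e2: v1*b12 - v3*b23 = (4)*(3) - (4)*(1) = 8
  e3: v1*b13 + v2*b23 = (4)*(2) + (2)*(1) = 10
Trivector part <vB>_3:
  e123: v1*b23 - v2*b13 + v3*b12 = (4)*(1) - (2)*(2) + (4)*(3) = 12
vB = -14*e1 + 8*e2 + 10*e3 + 12*e123


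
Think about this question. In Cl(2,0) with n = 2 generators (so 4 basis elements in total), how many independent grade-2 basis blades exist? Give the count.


Number of grade-k basis blades in Cl(p,q) with n = p + q is C(n, k).
n = 2 + 0 = 2
C(2, 2) = 2! / (2! * 0!)
= 2 / (2 * 1)
= 1


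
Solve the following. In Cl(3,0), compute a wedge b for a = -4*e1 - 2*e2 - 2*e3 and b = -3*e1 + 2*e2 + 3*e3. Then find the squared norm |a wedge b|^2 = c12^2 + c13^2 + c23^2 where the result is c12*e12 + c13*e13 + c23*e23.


a wedge b = (a1*b2 - a2*b1)*e12 + (a1*b3 - a3*b1)*e13 + (a2*b3 - a3*b2)*e23
e12 coeff: (-4)*2 - (-2)*(-3) = -8 - 6 = -14
e13 coeff: (-4)*3 - (-2)*(-3) = -12 - 6 = -18
e23 coeff: (-2)*3 - (-2)*2 = -6 - (-4) = -2
|a wedge b|^2 = (-14)^2 + (-18)^2 + (-2)^2
= 196 + 324 + 4
= 524


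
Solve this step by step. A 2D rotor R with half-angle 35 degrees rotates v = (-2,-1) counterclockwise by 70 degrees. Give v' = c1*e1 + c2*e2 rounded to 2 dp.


Rotor R = cos(35deg) - sin(35deg)*e12
Rotation angle theta = 2 * 35 = 70 degrees
v' = R*v*~R rotates v by theta.
cos(70deg) = 0.3420, sin(70deg) = 0.9397
v'_1 = -2*cos(70deg) - (-1)*sin(70deg)
= -2*0.3420 - (-1)*0.9397
= 0.26
v'_2 = -2*sin(70deg) + (-1)*cos(70deg)
= -2*0.9397 + (-1)*0.3420
= -2.22
v' = 0.26*e1 - 2.22*e2


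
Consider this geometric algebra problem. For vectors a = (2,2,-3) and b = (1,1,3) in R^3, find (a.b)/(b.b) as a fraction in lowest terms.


Projection coefficient = (a . b) / (b . b)
a . b = 2*1 + 2*1 + (-3)*3
= 2 + 2 + (-9) = -5
b . b = 1^2 + 1^2 + 3^2
= 1 + 1 + 9 = 11
Coefficient = -5/11
In lowest terms: -5/11


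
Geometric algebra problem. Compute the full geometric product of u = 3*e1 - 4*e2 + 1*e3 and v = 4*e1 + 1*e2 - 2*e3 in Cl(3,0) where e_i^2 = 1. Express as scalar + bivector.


In Cl(3,0): e_i^2 = 1, e_ie_j = -e_je_i for i != j.
Scalar part = u . v = 3*4 + (-4)*1 + 1*(-2)
= 12 + (-4) + (-2) = 6
e12 coeff = 3*1 - (-4)*4 = 3 - (-16) = 19
e13 coeff = 3*(-2) - 1*4 = -6 - 4 = -10
e23 coeff = (-4)*(-2) - 1*1 = 8 - 1 = 7
uv = 6 + 19*e12 - 10*e13 + 7*e23


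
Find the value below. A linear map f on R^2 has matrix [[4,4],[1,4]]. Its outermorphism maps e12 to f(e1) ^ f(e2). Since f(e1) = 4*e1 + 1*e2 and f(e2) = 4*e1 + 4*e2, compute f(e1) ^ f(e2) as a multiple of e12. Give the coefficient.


The outermorphism of a linear map f sends e1^e2 to f(e1)^f(e2).
f(e1) = 4*e1 + 1*e2
f(e2) = 4*e1 + 4*e2
f(e1) ^ f(e2) = (4*e1 + 1*e2) ^ (4*e1 + 4*e2)
= 4*4*e12 + 1*4*e21
= (16 - 4)*e12
= 12*e12
Coefficient = 12


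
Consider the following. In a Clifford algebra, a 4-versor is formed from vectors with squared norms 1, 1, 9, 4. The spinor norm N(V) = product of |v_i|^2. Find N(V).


Spinor norm N(V) = |v1|^2 * |v2|^2 * ... * |v4|^2
= 1 * 1 * 9 * 4
Running product: 1, 1, 9, 36
N(V) = 36


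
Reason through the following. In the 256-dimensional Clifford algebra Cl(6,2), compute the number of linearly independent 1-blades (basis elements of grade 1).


Number of grade-k basis blades in Cl(p,q) with n = p + q is C(n, k).
n = 6 + 2 = 8
C(8, 1) = 8! / (1! * 7!)
= 40320 / (1 * 5040)
= 8


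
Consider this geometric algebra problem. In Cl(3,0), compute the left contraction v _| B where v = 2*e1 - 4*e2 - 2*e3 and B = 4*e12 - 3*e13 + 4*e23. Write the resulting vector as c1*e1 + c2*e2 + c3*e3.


Left contraction v _| B = <vB>_1 (grade-1 part of the geometric product vB).
Using e1_|e12 = e2, e2_|e12 = -e1, e1_|e13 = e3, e3_|e13 = -e1, e2_|e23 = e3, e3_|e23 = -e2:
e1 coeff: -v2*b12 - v3*b13 = -(-4)*(4) - (-2)*(-3) = 10
e2 coeff: v1*b12 - v3*b23 = (2)*(4) - (-2)*(4) = 16
e3 coeff: v1*b13 + v2*b23 = (2)*(-3) + (-4)*(4) = -22
v _| B = 10*e1 + 16*e2 - 22*e3


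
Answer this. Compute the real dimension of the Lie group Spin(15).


Spin(n) double-covers SO(n); both have Lie algebra so(n) of dimension n(n-1)/2.
n = 15
n(n-1) = 15 * 14 = 210
dim Spin(15) = 210/2 = 105


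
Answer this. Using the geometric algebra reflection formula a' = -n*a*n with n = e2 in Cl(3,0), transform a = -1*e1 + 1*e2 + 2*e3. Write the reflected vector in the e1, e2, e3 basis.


Reflection formula: a' = -n*a*n, with n = e2 (unit vector, n^2 = 1).
For reflection through hyperplane perp to e2:
The component along e2 flips sign, others stay.
a = (-1, 1, 2)
a' = (-1, -1, 2)
a' = -1*e1 - 1*e2 + 2*e3


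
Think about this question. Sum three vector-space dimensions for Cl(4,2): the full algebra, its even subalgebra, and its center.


n = 4 + 2 = 6
Total dim = 2^6 = 64
Even subalgebra dim = 2^5 = 32
n is even, so center dim = 1
Sum = 64 + 32 + 1 = 97


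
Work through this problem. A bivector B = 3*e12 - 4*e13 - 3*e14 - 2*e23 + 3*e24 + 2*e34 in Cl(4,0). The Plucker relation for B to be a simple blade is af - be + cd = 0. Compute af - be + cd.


Plucker relation: af - be + cd
a*f = 3*2 = 6
b*e = (-4)*3 = -12
c*d = (-3)*(-2) = 6
af - be + cd = 6 - (-12) + 6
= 24


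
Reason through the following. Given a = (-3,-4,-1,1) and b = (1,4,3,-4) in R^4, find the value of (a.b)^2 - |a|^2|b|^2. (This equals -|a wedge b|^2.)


a . b = (-3)*1 + (-4)*4 + (-1)*3 + 1*(-4)
= -3 + (-16) + (-3) + (-4) = -26
|a|^2 = (-3)^2 + (-4)^2 + (-1)^2 + 1^2 = 27
|b|^2 = 1^2 + 4^2 + 3^2 + (-4)^2 = 42
(a.b)^2 = (-26)^2 = 676
|a|^2 * |b|^2 = 27 * 42 = 1134
Result = 676 - 1134 = -458


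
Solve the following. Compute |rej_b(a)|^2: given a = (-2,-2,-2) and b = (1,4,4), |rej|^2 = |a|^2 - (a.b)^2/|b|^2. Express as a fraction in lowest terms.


|a|^2 = (-2)^2 + (-2)^2 + (-2)^2 = 12
|b|^2 = 1^2 + 4^2 + 4^2 = 33
a . b = (-2)*1 + (-2)*4 + (-2)*4 = -18
(a.b)^2 = (-18)^2 = 324
|rej|^2 = 12 - 324/33
= (396 - 324)/33
= 72/33
In lowest terms: 24/11


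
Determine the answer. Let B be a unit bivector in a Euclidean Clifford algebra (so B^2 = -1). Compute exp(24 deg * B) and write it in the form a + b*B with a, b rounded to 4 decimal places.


For a unit bivector B with B^2 = -1, the exponential series gives
e^(theta*B) = cos(theta) + sin(theta)*B (the GA analogue of Euler's formula).
theta = 24 degrees = 0.418879 rad
cos(24 deg) = 0.9135
sin(24 deg) = 0.4067
exp(theta*B) = 0.9135 + 0.4067*B


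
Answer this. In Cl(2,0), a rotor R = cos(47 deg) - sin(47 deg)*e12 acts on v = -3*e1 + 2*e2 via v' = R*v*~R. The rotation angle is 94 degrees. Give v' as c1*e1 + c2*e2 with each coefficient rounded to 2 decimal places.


Rotor R = cos(47deg) - sin(47deg)*e12
Rotation angle theta = 2 * 47 = 94 degrees
v' = R*v*~R rotates v by theta.
cos(94deg) = -0.0698, sin(94deg) = 0.9976
v'_1 = -3*cos(94deg) - 2*sin(94deg)
= -3*(-0.0698) - 2*0.9976
= -1.79
v'_2 = -3*sin(94deg) + 2*cos(94deg)
= -3*0.9976 + 2*(-0.0698)
= -3.13
v' = -1.79*e1 - 3.13*e2


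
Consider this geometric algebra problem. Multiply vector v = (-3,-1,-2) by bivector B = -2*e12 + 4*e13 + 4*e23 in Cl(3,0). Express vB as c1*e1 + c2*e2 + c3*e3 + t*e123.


vB has grade-1 (vector) and grade-3 (trivector) parts: vB = (v _| B) + (v ^ B).
Vector part <vB>_1:
  e1: -v2*b12 - v3*b13 = -(-1)*(-2) - (-2)*(4) = 6
  e2: v1*b12 - v3*b23 = (-3)*(-2) - (-2)*(4) = 14
  e3: v1*b13 + v2*b23 = (-3)*(4) + (-1)*(4) = -16
Trivector part <vB>_3:
  e123: v1*b23 - v2*b13 + v3*b12 = (-3)*(4) - (-1)*(4) + (-2)*(-2) = -4
vB = 6*e1 + 14*e2 - 16*e3 - 4*e123


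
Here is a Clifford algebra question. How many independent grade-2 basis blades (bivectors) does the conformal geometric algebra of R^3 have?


The conformal model of R^3 uses Cl(4,1) with m = 3 + 2 = 5 generators.
Number of grade-2 blades = C(m, 2) = C(5, 2)
= 5*4/2 = 10


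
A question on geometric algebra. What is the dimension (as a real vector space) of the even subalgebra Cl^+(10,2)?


Even subalgebra dimension = 2^(n-1)
n = 10 + 2 = 12
2^(12 - 1) = 2^11 = 2048
Verification: sum of C(12,k) for even k = 1 + 66 + 495 + 924 + 495 + 66 + 1 = 2048
Result = 2048


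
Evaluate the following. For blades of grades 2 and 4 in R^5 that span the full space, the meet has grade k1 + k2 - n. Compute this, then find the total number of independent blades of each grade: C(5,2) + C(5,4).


Meet grade = grade(A) + grade(B) - n
= 2 + 4 - 5 = 1
C(5,2) = 10
C(5,4) = 5
dim_A + dim_B = 10 + 5 = 15


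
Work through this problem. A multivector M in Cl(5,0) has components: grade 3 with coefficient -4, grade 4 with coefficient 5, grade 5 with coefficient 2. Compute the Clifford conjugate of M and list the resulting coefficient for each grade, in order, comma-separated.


Clifford conjugate sign for grade k: (-1)^(k(k+1)/2)
Grade 3: (-1)^(3*4/2) = (-1)^6 = 1, coeff -4 -> -4
Grade 4: (-1)^(4*5/2) = (-1)^10 = 1, coeff 5 -> 5
Grade 5: (-1)^(5*6/2) = (-1)^15 = -1, coeff 2 -> -2
Conjugated coefficients: -4, 5, -2


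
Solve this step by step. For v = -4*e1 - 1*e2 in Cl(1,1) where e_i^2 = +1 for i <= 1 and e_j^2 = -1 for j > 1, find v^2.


v^2 = sum of c_i^2 * e_i^2
Positive signature terms (e_i^2 = +1): (-4)^2 = 16
Negative signature terms (e_j^2 = -1): (-1)^2 = 1
v^2 = 16 - 1 = 15


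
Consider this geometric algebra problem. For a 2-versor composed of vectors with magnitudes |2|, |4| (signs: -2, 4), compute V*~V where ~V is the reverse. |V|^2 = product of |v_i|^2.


Each vector v_i has |v_i|^2 = s_i^2
Squared scales: (-2)^2 = 4, 4^2 = 16
|V|^2 = 4 * 16
= 64


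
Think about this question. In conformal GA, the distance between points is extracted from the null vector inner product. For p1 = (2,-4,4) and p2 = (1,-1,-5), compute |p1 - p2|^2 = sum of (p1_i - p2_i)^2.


p1 - p2 = (1, -3, 9)
|p1 - p2|^2 = 1^2 + (-3)^2 + 9^2
= 1 + 9 + 81
= 91


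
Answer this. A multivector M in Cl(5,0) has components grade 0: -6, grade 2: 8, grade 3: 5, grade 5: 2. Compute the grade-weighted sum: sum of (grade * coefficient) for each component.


Grade-weighted sum = sum of grade_k * coefficient_k
0*(-6) = 0
2*8 = 16
3*5 = 15
5*2 = 10
Total = 0 + 16 + 15 + 10 = 41


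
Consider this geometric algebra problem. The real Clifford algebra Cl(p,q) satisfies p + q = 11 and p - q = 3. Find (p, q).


We need p + q = 11 and p - q = 3.
Adding: 2p = 11 + 3 = 14, so p = 7.
Then q = 11 - 7 = 4.
(p, q) = (7, 4)


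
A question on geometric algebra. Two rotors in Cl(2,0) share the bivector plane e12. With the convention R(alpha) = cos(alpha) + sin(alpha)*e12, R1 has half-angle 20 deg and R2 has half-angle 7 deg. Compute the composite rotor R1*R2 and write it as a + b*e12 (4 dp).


Same-plane rotors commute and their half-angles add:
R1*R2 = cos(a1 + a2) + sin(a1 + a2)*e12.
a1 + a2 = 20 + 7 = 27 deg
cos(27 deg) = 0.8910
sin(27 deg) = 0.4540
R1*R2 = 0.8910 + 0.4540*e12


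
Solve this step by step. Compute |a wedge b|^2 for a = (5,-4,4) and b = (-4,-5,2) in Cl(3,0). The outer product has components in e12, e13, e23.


a wedge b = (a1*b2 - a2*b1)*e12 + (a1*b3 - a3*b1)*e13 + (a2*b3 - a3*b2)*e23
e12 coeff: 5*(-5) - (-4)*(-4) = -25 - 16 = -41
e13 coeff: 5*2 - 4*(-4) = 10 - (-16) = 26
e23 coeff: (-4)*2 - 4*(-5) = -8 - (-20) = 12
|a wedge b|^2 = (-41)^2 + 26^2 + 12^2
= 1681 + 676 + 144
= 2501


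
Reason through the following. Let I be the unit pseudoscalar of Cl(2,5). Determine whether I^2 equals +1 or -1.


The pseudoscalar I = e1...e_n (product of all n generators) of Cl(p,q) satisfies I^2 = (-1)^(q + n(n-1)/2).
p = 2, q = 5, n = p + q = 7
n(n-1)/2 = 7 * 6 / 2 = 21
Exponent = q + n(n-1)/2 = 5 + 21 = 26
I^2 = (-1)^26 = +1


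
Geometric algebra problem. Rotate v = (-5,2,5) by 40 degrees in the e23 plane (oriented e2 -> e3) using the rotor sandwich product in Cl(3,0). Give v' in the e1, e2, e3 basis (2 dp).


Rotor R = cos(20deg) - sin(20deg)*e23
Rotation angle theta = 2 * 20 = 40 degrees in the e23 plane (e2 -> e3).
The component perpendicular to the plane (e1) is invariant: v'_1 = v1 = -5.00
cos(40deg) = 0.7660, sin(40deg) = 0.6428
v'_2 = v2*cos(theta) - v3*sin(theta) = 2*0.7660 - 5*0.6428 = -1.68
v'_3 = v2*sin(theta) + v3*cos(theta) = 2*0.6428 + 5*0.7660 = 5.12
v' = -5.00*e1 - 1.68*e2 + 5.12*e3


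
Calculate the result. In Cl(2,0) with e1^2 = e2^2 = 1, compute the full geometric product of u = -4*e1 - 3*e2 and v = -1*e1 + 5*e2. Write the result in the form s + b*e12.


Expand: (-4*e1 - 3*e2)(-1*e1 + 5*e2)
= (-4)*(-1)*e1e1 + (-4)*5*e1e2 + (-3)*(-1)*e2e1 + (-3)*5*e2e2
Using e1^2 = e2^2 = 1, e2e1 = -e1e2:
Scalar part s = (-4)*(-1) + (-3)*5 = 4 + (-15) = -11
Bivector part b = (-4)*5 - (-3)*(-1) = -20 - 3 = -23
uv = -11 - 23*e12


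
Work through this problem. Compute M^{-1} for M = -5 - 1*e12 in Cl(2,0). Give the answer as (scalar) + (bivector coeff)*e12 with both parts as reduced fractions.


M = -5 - 1*e12, where e12^2 = -1.
Since M commutes with its reverse ~M = a - b*e12, M * ~M = a^2 - b^2*e12^2 = a^2 + b^2.
So M^{-1} = ~M / (a^2 + b^2) = (a - b*e12)/(a^2 + b^2).
a^2 + b^2 = 25 + 1 = 26
Scalar part = -5/26 = -5/26
Bivector coeff = 1/26 = 1/26
M^{-1} = -5/26 + 1/26*e12


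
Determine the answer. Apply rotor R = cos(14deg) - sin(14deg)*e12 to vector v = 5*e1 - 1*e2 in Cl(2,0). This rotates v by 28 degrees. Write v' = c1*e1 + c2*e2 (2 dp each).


Rotor R = cos(14deg) - sin(14deg)*e12
Rotation angle theta = 2 * 14 = 28 degrees
v' = R*v*~R rotates v by theta.
cos(28deg) = 0.8829, sin(28deg) = 0.4695
v'_1 = 5*cos(28deg) - (-1)*sin(28deg)
= 5*0.8829 - (-1)*0.4695
= 4.88
v'_2 = 5*sin(28deg) + (-1)*cos(28deg)
= 5*0.4695 + (-1)*0.8829
= 1.46
v' = 4.88*e1 + 1.46*e2


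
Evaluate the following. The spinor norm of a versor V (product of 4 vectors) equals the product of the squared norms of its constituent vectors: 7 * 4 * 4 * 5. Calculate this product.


Spinor norm N(V) = |v1|^2 * |v2|^2 * ... * |v4|^2
= 7 * 4 * 4 * 5
Running product: 7, 28, 112, 560
N(V) = 560


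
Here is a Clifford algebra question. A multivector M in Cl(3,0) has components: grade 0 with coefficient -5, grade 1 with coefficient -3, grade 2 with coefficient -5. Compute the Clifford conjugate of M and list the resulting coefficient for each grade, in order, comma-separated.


Clifford conjugate sign for grade k: (-1)^(k(k+1)/2)
Grade 0: (-1)^(0*1/2) = (-1)^0 = 1, coeff -5 -> -5
Grade 1: (-1)^(1*2/2) = (-1)^1 = -1, coeff -3 -> 3
Grade 2: (-1)^(2*3/2) = (-1)^3 = -1, coeff -5 -> 5
Conjugated coefficients: -5, 3, 5


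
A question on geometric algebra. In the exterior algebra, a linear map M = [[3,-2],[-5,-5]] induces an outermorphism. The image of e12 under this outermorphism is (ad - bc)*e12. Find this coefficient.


The outermorphism of a linear map f sends e1^e2 to f(e1)^f(e2).
f(e1) = 3*e1 - 5*e2
f(e2) = -2*e1 - 5*e2
f(e1) ^ f(e2) = (3*e1 - 5*e2) ^ (-2*e1 - 5*e2)
= 3*(-5)*e12 + (-5)*(-2)*e21
= (-15 - 10)*e12
= -25*e12
Coefficient = -25


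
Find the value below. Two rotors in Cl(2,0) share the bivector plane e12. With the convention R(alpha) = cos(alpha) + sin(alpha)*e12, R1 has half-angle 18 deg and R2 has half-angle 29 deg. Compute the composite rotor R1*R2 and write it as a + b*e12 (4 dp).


Same-plane rotors commute and their half-angles add:
R1*R2 = cos(a1 + a2) + sin(a1 + a2)*e12.
a1 + a2 = 18 + 29 = 47 deg
cos(47 deg) = 0.6820
sin(47 deg) = 0.7314
R1*R2 = 0.6820 + 0.7314*e12


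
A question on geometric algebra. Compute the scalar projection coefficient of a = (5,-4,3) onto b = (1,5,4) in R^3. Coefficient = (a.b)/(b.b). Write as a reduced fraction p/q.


Projection coefficient = (a . b) / (b . b)
a . b = 5*1 + (-4)*5 + 3*4
= 5 + (-20) + 12 = -3
b . b = 1^2 + 5^2 + 4^2
= 1 + 25 + 16 = 42
Coefficient = -3/42
In lowest terms: -1/14


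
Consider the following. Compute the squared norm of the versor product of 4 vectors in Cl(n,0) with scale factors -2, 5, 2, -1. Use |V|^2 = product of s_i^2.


Each vector v_i has |v_i|^2 = s_i^2
Squared scales: (-2)^2 = 4, 5^2 = 25, 2^2 = 4, (-1)^2 = 1
|V|^2 = 4 * 25 * 4 * 1
= 400


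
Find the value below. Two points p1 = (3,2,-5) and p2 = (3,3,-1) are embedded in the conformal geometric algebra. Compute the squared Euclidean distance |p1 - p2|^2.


p1 - p2 = (0, -1, -4)
|p1 - p2|^2 = 0^2 + (-1)^2 + (-4)^2
= 0 + 1 + 16
= 17


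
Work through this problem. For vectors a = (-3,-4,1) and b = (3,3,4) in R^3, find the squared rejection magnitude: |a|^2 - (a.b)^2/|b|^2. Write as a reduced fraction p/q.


|a|^2 = (-3)^2 + (-4)^2 + 1^2 = 26
|b|^2 = 3^2 + 3^2 + 4^2 = 34
a . b = (-3)*3 + (-4)*3 + 1*4 = -17
(a.b)^2 = (-17)^2 = 289
|rej|^2 = 26 - 289/34
= (884 - 289)/34
= 595/34
In lowest terms: 35/2


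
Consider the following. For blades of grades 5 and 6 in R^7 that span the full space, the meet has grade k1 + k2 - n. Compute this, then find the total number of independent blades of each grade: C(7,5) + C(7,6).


Meet grade = grade(A) + grade(B) - n
= 5 + 6 - 7 = 4
C(7,5) = 21
C(7,6) = 7
dim_A + dim_B = 21 + 7 = 28


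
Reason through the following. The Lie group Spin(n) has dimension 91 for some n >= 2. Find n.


dim Spin(n) = dim so(n) = n(n-1)/2.
Solve n(n-1)/2 = 91, i.e. n^2 - n - 182 = 0.
Discriminant = 1 + 8*91 = 729
n = (1 + sqrt(729))/2 = (1 + 27)/2 = 14


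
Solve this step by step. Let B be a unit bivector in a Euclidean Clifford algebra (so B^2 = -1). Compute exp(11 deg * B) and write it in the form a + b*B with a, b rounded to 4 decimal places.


For a unit bivector B with B^2 = -1, the exponential series gives
e^(theta*B) = cos(theta) + sin(theta)*B (the GA analogue of Euler's formula).
theta = 11 degrees = 0.191986 rad
cos(11 deg) = 0.9816
sin(11 deg) = 0.1908
exp(theta*B) = 0.9816 + 0.1908*B


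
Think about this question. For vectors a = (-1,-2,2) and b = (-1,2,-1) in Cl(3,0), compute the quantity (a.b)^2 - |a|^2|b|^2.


a . b = (-1)*(-1) + (-2)*2 + 2*(-1)
= 1 + (-4) + (-2) = -5
|a|^2 = (-1)^2 + (-2)^2 + 2^2 = 9
|b|^2 = (-1)^2 + 2^2 + (-1)^2 = 6
(a.b)^2 = (-5)^2 = 25
|a|^2 * |b|^2 = 9 * 6 = 54
Result = 25 - 54 = -29


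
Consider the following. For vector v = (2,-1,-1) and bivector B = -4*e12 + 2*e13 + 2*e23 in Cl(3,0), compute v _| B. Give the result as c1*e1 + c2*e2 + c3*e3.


Left contraction v _| B = <vB>_1 (grade-1 part of the geometric product vB).
Using e1_|e12 = e2, e2_|e12 = -e1, e1_|e13 = e3, e3_|e13 = -e1, e2_|e23 = e3, e3_|e23 = -e2:
e1 coeff: -v2*b12 - v3*b13 = -(-1)*(-4) - (-1)*(2) = -2
e2 coeff: v1*b12 - v3*b23 = (2)*(-4) - (-1)*(2) = -6
e3 coeff: v1*b13 + v2*b23 = (2)*(2) + (-1)*(2) = 2
v _| B = -2*e1 - 6*e2 + 2*e3


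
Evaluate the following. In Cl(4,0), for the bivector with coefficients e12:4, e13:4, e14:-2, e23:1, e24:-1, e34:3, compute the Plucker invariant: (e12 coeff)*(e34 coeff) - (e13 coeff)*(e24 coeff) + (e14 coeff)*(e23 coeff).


Plucker relation: af - be + cd
a*f = 4*3 = 12
b*e = 4*(-1) = -4
c*d = (-2)*1 = -2
af - be + cd = 12 - (-4) + (-2)
= 14


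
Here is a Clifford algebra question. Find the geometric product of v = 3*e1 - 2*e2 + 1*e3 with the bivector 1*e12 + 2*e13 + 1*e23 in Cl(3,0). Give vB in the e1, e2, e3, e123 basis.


vB has grade-1 (vector) and grade-3 (trivector) parts: vB = (v _| B) + (v ^ B).
Vector part <vB>_1:
  e1: -v2*b12 - v3*b13 = -(-2)*(1) - (1)*(2) = 0
  e2: v1*b12 - v3*b23 = (3)*(1) - (1)*(1) = 2
  e3: v1*b13 + v2*b23 = (3)*(2) + (-2)*(1) = 4
Trivector part <vB>_3:
  e123: v1*b23 - v2*b13 + v3*b12 = (3)*(1) - (-2)*(2) + (1)*(1) = 8
vB = 0*e1 + 2*e2 + 4*e3 + 8*e123


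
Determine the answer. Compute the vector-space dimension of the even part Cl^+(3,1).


Even subalgebra dimension = 2^(n-1)
n = 3 + 1 = 4
2^(4 - 1) = 2^3 = 8
Verification: sum of C(4,k) for even k = 1 + 6 + 1 = 8
Result = 8


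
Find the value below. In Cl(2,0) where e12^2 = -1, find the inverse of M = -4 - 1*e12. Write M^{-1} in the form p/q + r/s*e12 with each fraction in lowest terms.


M = -4 - 1*e12, where e12^2 = -1.
Since M commutes with its reverse ~M = a - b*e12, M * ~M = a^2 - b^2*e12^2 = a^2 + b^2.
So M^{-1} = ~M / (a^2 + b^2) = (a - b*e12)/(a^2 + b^2).
a^2 + b^2 = 16 + 1 = 17
Scalar part = -4/17 = -4/17
Bivector coeff = 1/17 = 1/17
M^{-1} = -4/17 + 1/17*e12


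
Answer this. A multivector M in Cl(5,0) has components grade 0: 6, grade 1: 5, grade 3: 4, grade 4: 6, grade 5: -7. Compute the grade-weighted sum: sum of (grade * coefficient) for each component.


Grade-weighted sum = sum of grade_k * coefficient_k
0*6 = 0
1*5 = 5
3*4 = 12
4*6 = 24
5*(-7) = -35
Total = 0 + 5 + 12 + 24 + (-35) = 6


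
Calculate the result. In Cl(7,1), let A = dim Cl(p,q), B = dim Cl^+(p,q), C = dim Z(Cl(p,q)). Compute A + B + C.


n = 7 + 1 = 8
Total dim = 2^8 = 256
Even subalgebra dim = 2^7 = 128
n is even, so center dim = 1
Sum = 256 + 128 + 1 = 385


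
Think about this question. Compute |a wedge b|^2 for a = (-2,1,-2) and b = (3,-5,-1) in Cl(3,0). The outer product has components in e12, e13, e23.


a wedge b = (a1*b2 - a2*b1)*e12 + (a1*b3 - a3*b1)*e13 + (a2*b3 - a3*b2)*e23
e12 coeff: (-2)*(-5) - 1*3 = 10 - 3 = 7
e13 coeff: (-2)*(-1) - (-2)*3 = 2 - (-6) = 8
e23 coeff: 1*(-1) - (-2)*(-5) = -1 - 10 = -11
|a wedge b|^2 = 7^2 + 8^2 + (-11)^2
= 49 + 64 + 121
= 234


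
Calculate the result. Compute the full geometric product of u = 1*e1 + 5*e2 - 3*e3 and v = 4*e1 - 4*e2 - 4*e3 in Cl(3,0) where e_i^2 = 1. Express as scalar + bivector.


In Cl(3,0): e_i^2 = 1, e_ie_j = -e_je_i for i != j.
Scalar part = u . v = 1*4 + 5*(-4) + (-3)*(-4)
= 4 + (-20) + 12 = -4
e12 coeff = 1*(-4) - 5*4 = -4 - 20 = -24
e13 coeff = 1*(-4) - (-3)*4 = -4 - (-12) = 8
e23 coeff = 5*(-4) - (-3)*(-4) = -20 - 12 = -32
uv = -4 - 24*e12 + 8*e13 - 32*e23


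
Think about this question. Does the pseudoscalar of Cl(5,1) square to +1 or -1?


The pseudoscalar I = e1...e_n (product of all n generators) of Cl(p,q) satisfies I^2 = (-1)^(q + n(n-1)/2).
p = 5, q = 1, n = p + q = 6
n(n-1)/2 = 6 * 5 / 2 = 15
Exponent = q + n(n-1)/2 = 1 + 15 = 16
I^2 = (-1)^16 = +1


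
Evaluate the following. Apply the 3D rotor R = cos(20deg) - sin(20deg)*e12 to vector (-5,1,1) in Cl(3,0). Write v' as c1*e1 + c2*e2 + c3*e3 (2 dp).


Rotor R = cos(20deg) - sin(20deg)*e12
Rotation angle theta = 2 * 20 = 40 degrees in the e12 plane (e1 -> e2).
The component perpendicular to the plane (e3) is invariant: v'_3 = v3 = 1.00
cos(40deg) = 0.7660, sin(40deg) = 0.6428
v'_1 = v1*cos(theta) - v2*sin(theta) = -5*0.7660 - 1*0.6428 = -4.47
v'_2 = v1*sin(theta) + v2*cos(theta) = -5*0.6428 + 1*0.7660 = -2.45
v' = -4.47*e1 - 2.45*e2 + 1.00*e3


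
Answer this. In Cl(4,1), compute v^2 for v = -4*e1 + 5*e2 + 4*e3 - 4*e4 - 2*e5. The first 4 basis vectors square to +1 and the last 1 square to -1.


v^2 = sum of c_i^2 * e_i^2
Positive signature terms (e_i^2 = +1): (-4)^2 + 5^2 + 4^2 + (-4)^2 = 73
Negative signature terms (e_j^2 = -1): (-2)^2 = 4
v^2 = 73 - 4 = 69


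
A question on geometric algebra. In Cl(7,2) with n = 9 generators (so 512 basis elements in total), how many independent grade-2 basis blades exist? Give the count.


Number of grade-k basis blades in Cl(p,q) with n = p + q is C(n, k).
n = 7 + 2 = 9
C(9, 2) = 9! / (2! * 7!)
= 362880 / (2 * 5040)
= 36


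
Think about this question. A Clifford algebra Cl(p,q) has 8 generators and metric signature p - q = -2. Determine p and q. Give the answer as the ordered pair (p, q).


We need p + q = 8 and p - q = -2.
Adding: 2p = 8 + (-2) = 6, so p = 3.
Then q = 8 - 3 = 5.
(p, q) = (3, 5)


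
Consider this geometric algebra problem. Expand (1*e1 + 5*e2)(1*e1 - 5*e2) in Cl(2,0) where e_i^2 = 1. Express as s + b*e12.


Expand: (1*e1 + 5*e2)(1*e1 - 5*e2)
= 1*1*e1e1 + 1*(-5)*e1e2 + 5*1*e2e1 + 5*(-5)*e2e2
Using e1^2 = e2^2 = 1, e2e1 = -e1e2:
Scalar part s = 1*1 + 5*(-5) = 1 + (-25) = -24
Bivector part b = 1*(-5) - 5*1 = -5 - 5 = -10
uv = -24 - 10*e12


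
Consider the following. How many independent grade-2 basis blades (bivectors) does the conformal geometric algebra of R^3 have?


The conformal model of R^3 uses Cl(4,1) with m = 3 + 2 = 5 generators.
Number of grade-2 blades = C(m, 2) = C(5, 2)
= 5*4/2 = 10


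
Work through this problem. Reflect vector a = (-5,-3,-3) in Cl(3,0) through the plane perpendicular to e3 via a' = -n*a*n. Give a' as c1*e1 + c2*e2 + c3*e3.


Reflection formula: a' = -n*a*n, with n = e3 (unit vector, n^2 = 1).
For reflection through hyperplane perp to e3:
The component along e3 flips sign, others stay.
a = (-5, -3, -3)
a' = (-5, -3, 3)
a' = -5*e1 - 3*e2 + 3*e3


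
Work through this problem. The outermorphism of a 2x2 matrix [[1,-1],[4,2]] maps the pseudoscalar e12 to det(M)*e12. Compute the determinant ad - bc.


The outermorphism of a linear map f sends e1^e2 to f(e1)^f(e2).
f(e1) = 1*e1 + 4*e2
f(e2) = -1*e1 + 2*e2
f(e1) ^ f(e2) = (1*e1 + 4*e2) ^ (-1*e1 + 2*e2)
= 1*2*e12 + 4*(-1)*e21
= (2 - (-4))*e12
= 6*e12
Coefficient = 6


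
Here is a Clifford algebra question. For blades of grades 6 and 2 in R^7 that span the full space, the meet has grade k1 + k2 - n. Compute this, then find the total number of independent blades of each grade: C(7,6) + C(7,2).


Meet grade = grade(A) + grade(B) - n
= 6 + 2 - 7 = 1
C(7,6) = 7
C(7,2) = 21
dim_A + dim_B = 7 + 21 = 28


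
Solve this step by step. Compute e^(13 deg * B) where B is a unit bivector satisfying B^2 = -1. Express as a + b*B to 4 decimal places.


For a unit bivector B with B^2 = -1, the exponential series gives
e^(theta*B) = cos(theta) + sin(theta)*B (the GA analogue of Euler's formula).
theta = 13 degrees = 0.226893 rad
cos(13 deg) = 0.9744
sin(13 deg) = 0.2250
exp(theta*B) = 0.9744 + 0.2250*B


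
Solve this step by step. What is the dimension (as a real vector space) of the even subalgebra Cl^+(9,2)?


Even subalgebra dimension = 2^(n-1)
n = 9 + 2 = 11
2^(11 - 1) = 2^10 = 1024
Verification: sum of C(11,k) for even k = 1 + 55 + 330 + 462 + 165 + 11 = 1024
Result = 1024


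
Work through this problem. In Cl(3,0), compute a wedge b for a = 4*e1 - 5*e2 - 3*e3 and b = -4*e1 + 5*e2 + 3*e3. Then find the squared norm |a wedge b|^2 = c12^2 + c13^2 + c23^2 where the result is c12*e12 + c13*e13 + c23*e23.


a wedge b = (a1*b2 - a2*b1)*e12 + (a1*b3 - a3*b1)*e13 + (a2*b3 - a3*b2)*e23
e12 coeff: 4*5 - (-5)*(-4) = 20 - 20 = 0
e13 coeff: 4*3 - (-3)*(-4) = 12 - 12 = 0
e23 coeff: (-5)*3 - (-3)*5 = -15 - (-15) = 0
|a wedge b|^2 = 0^2 + 0^2 + 0^2
= 0 + 0 + 0
= 0


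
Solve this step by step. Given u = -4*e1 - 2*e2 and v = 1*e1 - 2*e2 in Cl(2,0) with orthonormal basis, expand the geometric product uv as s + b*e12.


Expand: (-4*e1 - 2*e2)(1*e1 - 2*e2)
= (-4)*1*e1e1 + (-4)*(-2)*e1e2 + (-2)*1*e2e1 + (-2)*(-2)*e2e2
Using e1^2 = e2^2 = 1, e2e1 = -e1e2:
Scalar part s = (-4)*1 + (-2)*(-2) = -4 + 4 = 0
Bivector part b = (-4)*(-2) - (-2)*1 = 8 - (-2) = 10
uv = 0 + 10*e12


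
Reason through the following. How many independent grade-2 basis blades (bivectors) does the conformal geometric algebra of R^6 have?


The conformal model of R^6 uses Cl(7,1) with m = 6 + 2 = 8 generators.
Number of grade-2 blades = C(m, 2) = C(8, 2)
= 8*7/2 = 28


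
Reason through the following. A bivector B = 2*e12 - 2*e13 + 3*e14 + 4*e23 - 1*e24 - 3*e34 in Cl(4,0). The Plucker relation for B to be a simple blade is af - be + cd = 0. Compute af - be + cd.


Plucker relation: af - be + cd
a*f = 2*(-3) = -6
b*e = (-2)*(-1) = 2
c*d = 3*4 = 12
af - be + cd = -6 - 2 + 12
= 4


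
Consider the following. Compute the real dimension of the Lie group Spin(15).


Spin(n) double-covers SO(n); both have Lie algebra so(n) of dimension n(n-1)/2.
n = 15
n(n-1) = 15 * 14 = 210
dim Spin(15) = 210/2 = 105


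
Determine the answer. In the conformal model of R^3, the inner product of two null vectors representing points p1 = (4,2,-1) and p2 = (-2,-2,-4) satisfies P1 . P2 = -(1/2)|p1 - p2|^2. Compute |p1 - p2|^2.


p1 - p2 = (6, 4, 3)
|p1 - p2|^2 = 6^2 + 4^2 + 3^2
= 36 + 16 + 9
= 61


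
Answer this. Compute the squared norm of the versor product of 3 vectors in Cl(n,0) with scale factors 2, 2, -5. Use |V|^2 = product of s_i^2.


Each vector v_i has |v_i|^2 = s_i^2
Squared scales: 2^2 = 4, 2^2 = 4, (-5)^2 = 25
|V|^2 = 4 * 4 * 25
= 400


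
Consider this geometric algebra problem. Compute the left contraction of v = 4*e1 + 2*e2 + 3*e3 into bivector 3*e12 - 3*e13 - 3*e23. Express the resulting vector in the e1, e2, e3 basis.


Left contraction v _| B = <vB>_1 (grade-1 part of the geometric product vB).
Using e1_|e12 = e2, e2_|e12 = -e1, e1_|e13 = e3, e3_|e13 = -e1, e2_|e23 = e3, e3_|e23 = -e2:
e1 coeff: -v2*b12 - v3*b13 = -(2)*(3) - (3)*(-3) = 3
e2 coeff: v1*b12 - v3*b23 = (4)*(3) - (3)*(-3) = 21
e3 coeff: v1*b13 + v2*b23 = (4)*(-3) + (2)*(-3) = -18
v _| B = 3*e1 + 21*e2 - 18*e3


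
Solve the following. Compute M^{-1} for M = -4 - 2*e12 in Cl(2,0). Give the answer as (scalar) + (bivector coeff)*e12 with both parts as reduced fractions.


M = -4 - 2*e12, where e12^2 = -1.
Since M commutes with its reverse ~M = a - b*e12, M * ~M = a^2 - b^2*e12^2 = a^2 + b^2.
So M^{-1} = ~M / (a^2 + b^2) = (a - b*e12)/(a^2 + b^2).
a^2 + b^2 = 16 + 4 = 20
Scalar part = -4/20 = -1/5
Bivector coeff = 2/20 = 1/10
M^{-1} = -1/5 + 1/10*e12


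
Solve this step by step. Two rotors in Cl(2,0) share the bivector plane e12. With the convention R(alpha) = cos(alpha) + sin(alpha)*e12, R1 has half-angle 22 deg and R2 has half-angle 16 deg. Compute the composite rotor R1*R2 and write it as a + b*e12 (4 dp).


Same-plane rotors commute and their half-angles add:
R1*R2 = cos(a1 + a2) + sin(a1 + a2)*e12.
a1 + a2 = 22 + 16 = 38 deg
cos(38 deg) = 0.7880
sin(38 deg) = 0.6157
R1*R2 = 0.7880 + 0.6157*e12


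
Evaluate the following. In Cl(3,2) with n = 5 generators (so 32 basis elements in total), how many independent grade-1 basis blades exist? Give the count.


Number of grade-k basis blades in Cl(p,q) with n = p + q is C(n, k).
n = 3 + 2 = 5
C(5, 1) = 5! / (1! * 4!)
= 120 / (1 * 24)
= 5


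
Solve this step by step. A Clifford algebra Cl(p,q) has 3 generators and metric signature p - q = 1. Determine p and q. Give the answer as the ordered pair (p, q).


We need p + q = 3 and p - q = 1.
Adding: 2p = 3 + 1 = 4, so p = 2.
Then q = 3 - 2 = 1.
(p, q) = (2, 1)


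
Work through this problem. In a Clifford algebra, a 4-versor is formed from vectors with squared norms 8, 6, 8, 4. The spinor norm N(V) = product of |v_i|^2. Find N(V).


Spinor norm N(V) = |v1|^2 * |v2|^2 * ... * |v4|^2
= 8 * 6 * 8 * 4
Running product: 8, 48, 384, 1536
N(V) = 1536


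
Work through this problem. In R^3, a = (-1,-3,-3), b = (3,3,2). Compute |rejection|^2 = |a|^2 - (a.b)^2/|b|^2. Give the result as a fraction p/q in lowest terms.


|a|^2 = (-1)^2 + (-3)^2 + (-3)^2 = 19
|b|^2 = 3^2 + 3^2 + 2^2 = 22
a . b = (-1)*3 + (-3)*3 + (-3)*2 = -18
(a.b)^2 = (-18)^2 = 324
|rej|^2 = 19 - 324/22
= (418 - 324)/22
= 94/22
In lowest terms: 47/11


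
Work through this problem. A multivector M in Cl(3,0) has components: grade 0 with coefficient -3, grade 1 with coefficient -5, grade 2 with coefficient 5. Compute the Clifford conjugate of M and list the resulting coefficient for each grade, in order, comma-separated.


Clifford conjugate sign for grade k: (-1)^(k(k+1)/2)
Grade 0: (-1)^(0*1/2) = (-1)^0 = 1, coeff -3 -> -3
Grade 1: (-1)^(1*2/2) = (-1)^1 = -1, coeff -5 -> 5
Grade 2: (-1)^(2*3/2) = (-1)^3 = -1, coeff 5 -> -5
Conjugated coefficients: -3, 5, -5


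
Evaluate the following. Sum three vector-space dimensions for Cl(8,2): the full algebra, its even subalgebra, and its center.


n = 8 + 2 = 10
Total dim = 2^10 = 1024
Even subalgebra dim = 2^9 = 512
n is even, so center dim = 1
Sum = 1024 + 512 + 1 = 1537


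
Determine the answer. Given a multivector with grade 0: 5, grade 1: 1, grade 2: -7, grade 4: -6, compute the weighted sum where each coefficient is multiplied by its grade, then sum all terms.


Grade-weighted sum = sum of grade_k * coefficient_k
0*5 = 0
1*1 = 1
2*(-7) = -14
4*(-6) = -24
Total = 0 + 1 + (-14) + (-24) = -37


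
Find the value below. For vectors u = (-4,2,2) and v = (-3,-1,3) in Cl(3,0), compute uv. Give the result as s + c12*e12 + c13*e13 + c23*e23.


In Cl(3,0): e_i^2 = 1, e_ie_j = -e_je_i for i != j.
Scalar part = u . v = (-4)*(-3) + 2*(-1) + 2*3
= 12 + (-2) + 6 = 16
e12 coeff = (-4)*(-1) - 2*(-3) = 4 - (-6) = 10
e13 coeff = (-4)*3 - 2*(-3) = -12 - (-6) = -6
e23 coeff = 2*3 - 2*(-1) = 6 - (-2) = 8
uv = 16 + 10*e12 - 6*e13 + 8*e23


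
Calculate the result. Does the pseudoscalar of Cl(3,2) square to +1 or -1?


The pseudoscalar I = e1...e_n (product of all n generators) of Cl(p,q) satisfies I^2 = (-1)^(q + n(n-1)/2).
p = 3, q = 2, n = p + q = 5
n(n-1)/2 = 5 * 4 / 2 = 10
Exponent = q + n(n-1)/2 = 2 + 10 = 12
I^2 = (-1)^12 = +1


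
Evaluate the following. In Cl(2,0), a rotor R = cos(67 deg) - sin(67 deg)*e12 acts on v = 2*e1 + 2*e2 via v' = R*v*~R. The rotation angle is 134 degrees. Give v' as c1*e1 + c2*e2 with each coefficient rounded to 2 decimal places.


Rotor R = cos(67deg) - sin(67deg)*e12
Rotation angle theta = 2 * 67 = 134 degrees
v' = R*v*~R rotates v by theta.
cos(134deg) = -0.6947, sin(134deg) = 0.7193
v'_1 = 2*cos(134deg) - 2*sin(134deg)
= 2*(-0.6947) - 2*0.7193
= -2.83
v'_2 = 2*sin(134deg) + 2*cos(134deg)
= 2*0.7193 + 2*(-0.6947)
= 0.05
v' = -2.83*e1 + 0.05*e2


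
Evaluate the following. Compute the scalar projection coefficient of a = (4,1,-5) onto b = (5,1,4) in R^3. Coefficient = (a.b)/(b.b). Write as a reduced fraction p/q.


Projection coefficient = (a . b) / (b . b)
a . b = 4*5 + 1*1 + (-5)*4
= 20 + 1 + (-20) = 1
b . b = 5^2 + 1^2 + 4^2
= 25 + 1 + 16 = 42
Coefficient = 1/42
In lowest terms: 1/42


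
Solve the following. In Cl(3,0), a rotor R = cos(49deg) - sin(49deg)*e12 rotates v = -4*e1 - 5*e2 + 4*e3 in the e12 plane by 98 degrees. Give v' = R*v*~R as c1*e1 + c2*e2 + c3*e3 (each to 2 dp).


Rotor R = cos(49deg) - sin(49deg)*e12
Rotation angle theta = 2 * 49 = 98 degrees in the e12 plane (e1 -> e2).
The component perpendicular to the plane (e3) is invariant: v'_3 = v3 = 4.00
cos(98deg) = -0.1392, sin(98deg) = 0.9903
v'_1 = v1*cos(theta) - v2*sin(theta) = -4*(-0.1392) - (-5)*0.9903 = 5.51
v'_2 = v1*sin(theta) + v2*cos(theta) = -4*0.9903 + (-5)*(-0.1392) = -3.27
v' = 5.51*e1 - 3.27*e2 + 4.00*e3


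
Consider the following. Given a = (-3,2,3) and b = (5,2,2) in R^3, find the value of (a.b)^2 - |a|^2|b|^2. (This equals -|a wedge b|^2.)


a . b = (-3)*5 + 2*2 + 3*2
= -15 + 4 + 6 = -5
|a|^2 = (-3)^2 + 2^2 + 3^2 = 22
|b|^2 = 5^2 + 2^2 + 2^2 = 33
(a.b)^2 = (-5)^2 = 25
|a|^2 * |b|^2 = 22 * 33 = 726
Result = 25 - 726 = -701


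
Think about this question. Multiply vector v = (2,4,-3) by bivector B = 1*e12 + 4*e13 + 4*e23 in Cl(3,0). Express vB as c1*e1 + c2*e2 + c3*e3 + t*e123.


vB has grade-1 (vector) and grade-3 (trivector) parts: vB = (v _| B) + (v ^ B).
Vector part <vB>_1:
  e1: -v2*b12 - v3*b13 = -(4)*(1) - (-3)*(4) = 8
  e2: v1*b12 - v3*b23 = (2)*(1) - (-3)*(4) = 14
  e3: v1*b13 + v2*b23 = (2)*(4) + (4)*(4) = 24
Trivector part <vB>_3:
  e123: v1*b23 - v2*b13 + v3*b12 = (2)*(4) - (4)*(4) + (-3)*(1) = -11
vB = 8*e1 + 14*e2 + 24*e3 - 11*e123


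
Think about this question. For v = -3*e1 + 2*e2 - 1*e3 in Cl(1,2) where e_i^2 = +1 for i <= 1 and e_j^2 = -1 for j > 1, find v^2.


v^2 = sum of c_i^2 * e_i^2
Positive signature terms (e_i^2 = +1): (-3)^2 = 9
Negative signature terms (e_j^2 = -1): 2^2 + (-1)^2 = 5
v^2 = 9 - 5 = 4


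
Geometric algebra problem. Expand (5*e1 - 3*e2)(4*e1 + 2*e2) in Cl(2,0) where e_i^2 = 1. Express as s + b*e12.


Expand: (5*e1 - 3*e2)(4*e1 + 2*e2)
= 5*4*e1e1 + 5*2*e1e2 + (-3)*4*e2e1 + (-3)*2*e2e2
Using e1^2 = e2^2 = 1, e2e1 = -e1e2:
Scalar part s = 5*4 + (-3)*2 = 20 + (-6) = 14
Bivector part b = 5*2 - (-3)*4 = 10 - (-12) = 22
uv = 14 + 22*e12


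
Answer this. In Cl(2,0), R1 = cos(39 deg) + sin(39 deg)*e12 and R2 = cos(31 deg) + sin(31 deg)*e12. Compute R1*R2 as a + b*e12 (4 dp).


Same-plane rotors commute and their half-angles add:
R1*R2 = cos(a1 + a2) + sin(a1 + a2)*e12.
a1 + a2 = 39 + 31 = 70 deg
cos(70 deg) = 0.3420
sin(70 deg) = 0.9397
R1*R2 = 0.3420 + 0.9397*e12


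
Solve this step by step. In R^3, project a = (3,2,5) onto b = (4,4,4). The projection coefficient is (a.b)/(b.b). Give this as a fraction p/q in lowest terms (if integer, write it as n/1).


Projection coefficient = (a . b) / (b . b)
a . b = 3*4 + 2*4 + 5*4
= 12 + 8 + 20 = 40
b . b = 4^2 + 4^2 + 4^2
= 16 + 16 + 16 = 48
Coefficient = 40/48
In lowest terms: 5/6
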